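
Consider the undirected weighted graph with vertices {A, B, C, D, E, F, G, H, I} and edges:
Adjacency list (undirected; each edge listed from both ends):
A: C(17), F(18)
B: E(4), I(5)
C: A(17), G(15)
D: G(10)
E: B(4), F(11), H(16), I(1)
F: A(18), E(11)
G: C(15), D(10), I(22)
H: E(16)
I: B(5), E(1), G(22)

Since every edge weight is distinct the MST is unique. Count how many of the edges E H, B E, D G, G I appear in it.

3

Kruskal's algorithm — process edges by increasing weight (ties by edge label):
E I (1): add — endpoints in different components.
B E (4): add — endpoints in different components.
B I (5): skip — B and I already connected.
D G (10): add — endpoints in different components.
E F (11): add — endpoints in different components.
C G (15): add — endpoints in different components.
E H (16): add — endpoints in different components.
A C (17): add — endpoints in different components.
A F (18): add — endpoints in different components.
MST edge set: {E I, B E, D G, E F, C G, E H, A C, A F}.
Of the listed edges, {E H, B E, D G} are in the MST → 3.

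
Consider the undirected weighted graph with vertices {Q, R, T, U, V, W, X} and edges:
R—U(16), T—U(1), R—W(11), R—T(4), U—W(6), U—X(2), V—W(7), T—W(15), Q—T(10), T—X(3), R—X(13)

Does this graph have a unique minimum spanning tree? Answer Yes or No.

Yes

Sort edges by weight, then run Kruskal:
T—U (1): add. Components now {T,U} {V} {W} {Q} {R} {X}
U—X (2): add. Components now {T,U,X} {V} {W} {Q} {R}
T—X (3): skip — X and T already connected.
R—T (4): add. Components now {R,T,U,X} {V} {W} {Q}
U—W (6): add. Components now {R,T,U,W,X} {V} {Q}
V—W (7): add. Components now {R,T,U,V,W,X} {Q}
Q—T (10): add. Components now {Q,R,T,U,V,W,X}
Every non-tree edge has weight strictly greater than the heaviest edge on the tree path between its endpoints, so the MST is unique.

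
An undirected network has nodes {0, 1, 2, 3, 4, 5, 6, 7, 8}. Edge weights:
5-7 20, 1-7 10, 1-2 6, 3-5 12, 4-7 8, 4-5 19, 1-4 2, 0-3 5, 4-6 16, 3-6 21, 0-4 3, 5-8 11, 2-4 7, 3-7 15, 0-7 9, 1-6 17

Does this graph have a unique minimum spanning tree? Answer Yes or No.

Yes

Kruskal: consider edges lightest-first.
1-4 (2): add — endpoints in different components.
0-4 (3): add — endpoints in different components.
0-3 (5): add — endpoints in different components.
1-2 (6): add — endpoints in different components.
2-4 (7): skip — 2 and 4 already connected.
4-7 (8): add — endpoints in different components.
0-7 (9): skip — 0 and 7 already connected.
1-7 (10): skip — 1 and 7 already connected.
5-8 (11): add — endpoints in different components.
3-5 (12): add — endpoints in different components.
3-7 (15): skip — 3 and 7 already connected.
4-6 (16): add — endpoints in different components.
Every non-tree edge has weight strictly greater than the heaviest edge on the tree path between its endpoints, so the MST is unique.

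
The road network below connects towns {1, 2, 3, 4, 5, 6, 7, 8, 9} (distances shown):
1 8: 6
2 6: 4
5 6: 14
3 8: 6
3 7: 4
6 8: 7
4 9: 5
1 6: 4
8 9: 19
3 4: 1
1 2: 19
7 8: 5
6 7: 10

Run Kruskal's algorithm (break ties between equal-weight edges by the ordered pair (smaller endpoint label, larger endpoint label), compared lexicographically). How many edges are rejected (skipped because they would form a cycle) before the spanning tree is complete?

Kruskal's algorithm — process edges by increasing weight (ties by edge label):
3 4 (1): add — endpoints in different components.
1 6 (4): add — endpoints in different components.
2 6 (4): add — endpoints in different components.
3 7 (4): add — endpoints in different components.
4 9 (5): add — endpoints in different components.
7 8 (5): add — endpoints in different components.
1 8 (6): add — endpoints in different components.
3 8 (6): skip — 3 and 8 already connected.
6 8 (7): skip — 6 and 8 already connected.
6 7 (10): skip — 6 and 7 already connected.
5 6 (14): add — endpoints in different components.
Edges rejected before the tree was complete: 3.

3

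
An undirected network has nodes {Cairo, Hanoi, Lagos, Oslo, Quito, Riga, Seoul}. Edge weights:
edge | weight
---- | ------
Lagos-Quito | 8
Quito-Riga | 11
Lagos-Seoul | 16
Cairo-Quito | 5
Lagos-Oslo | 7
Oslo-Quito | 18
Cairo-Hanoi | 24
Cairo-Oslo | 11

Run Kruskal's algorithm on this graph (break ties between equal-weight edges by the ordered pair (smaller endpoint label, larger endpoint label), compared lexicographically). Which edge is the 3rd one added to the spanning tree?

Sort edges by weight, then run Kruskal:
Cairo-Quito (5): add. Components now {Oslo} {Lagos} {Seoul} {Hanoi} {Cairo,Quito} {Riga}
Lagos-Oslo (7): add. Components now {Lagos,Oslo} {Seoul} {Hanoi} {Cairo,Quito} {Riga}
Lagos-Quito (8): add. Components now {Cairo,Lagos,Oslo,Quito} {Seoul} {Hanoi} {Riga}
Cairo-Oslo (11): skip — Oslo and Cairo already connected.
Quito-Riga (11): add. Components now {Cairo,Lagos,Oslo,Quito,Riga} {Seoul} {Hanoi}
Lagos-Seoul (16): add. Components now {Cairo,Lagos,Oslo,Quito,Riga,Seoul} {Hanoi}
Oslo-Quito (18): skip — Oslo and Quito already connected.
Cairo-Hanoi (24): add. Components now {Cairo,Hanoi,Lagos,Oslo,Quito,Riga,Seoul}
The 3rd edge added is Lagos-Quito.

Lagos-Quito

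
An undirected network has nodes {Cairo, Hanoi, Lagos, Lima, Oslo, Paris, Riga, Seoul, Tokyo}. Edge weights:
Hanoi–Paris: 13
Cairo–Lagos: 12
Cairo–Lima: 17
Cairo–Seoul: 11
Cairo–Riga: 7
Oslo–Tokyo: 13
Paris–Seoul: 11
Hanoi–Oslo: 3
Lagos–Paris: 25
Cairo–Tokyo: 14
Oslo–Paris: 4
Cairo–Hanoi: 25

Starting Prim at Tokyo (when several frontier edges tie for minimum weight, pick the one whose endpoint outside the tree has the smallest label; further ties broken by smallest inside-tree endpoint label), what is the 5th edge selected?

Prim's algorithm from Tokyo:
Step 1: frontier [Oslo–Tokyo 13, Cairo–Tokyo 14] → take Oslo–Tokyo (13); add Oslo.
Step 2: frontier [Hanoi–Oslo 3, Oslo–Paris 4, Cairo–Tokyo 14] → take Hanoi–Oslo (3); add Hanoi.
Step 3: frontier [Hanoi–Paris 13, Cairo–Hanoi 25, Oslo–Paris 4, Cairo–Tokyo 14] → take Oslo–Paris (4); add Paris.
Step 4: frontier [Cairo–Hanoi 25, Paris–Seoul 11, Lagos–Paris 25, Cairo–Tokyo 14] → take Paris–Seoul (11); add Seoul.
Step 5: frontier [Cairo–Hanoi 25, Lagos–Paris 25, Cairo–Seoul 11, Cairo–Tokyo 14] → take Cairo–Seoul (11); add Cairo.
Step 6: frontier [Cairo–Riga 7, Cairo–Lagos 12, Cairo–Lima 17, Lagos–Paris 25] → take Cairo–Riga (7); add Riga.
Step 7: frontier [Cairo–Lagos 12, Cairo–Lima 17, Lagos–Paris 25] → take Cairo–Lagos (12); add Lagos.
Step 8: frontier [Cairo–Lima 17] → take Cairo–Lima (17); add Lima.
The 5th edge added is Cairo–Seoul.

Cairo-Seoul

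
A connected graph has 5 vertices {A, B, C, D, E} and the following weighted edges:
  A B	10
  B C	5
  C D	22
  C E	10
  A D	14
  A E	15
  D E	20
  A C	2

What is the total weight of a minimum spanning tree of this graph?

Kruskal's algorithm — process edges by increasing weight (ties by edge label):
A C (2): add — endpoints in different components.
B C (5): add — endpoints in different components.
A B (10): skip — A and B already connected.
C E (10): add — endpoints in different components.
A D (14): add — endpoints in different components.
MST edges: A C, B C, C E, A D; total weight 2+5+10+14 = 31.

31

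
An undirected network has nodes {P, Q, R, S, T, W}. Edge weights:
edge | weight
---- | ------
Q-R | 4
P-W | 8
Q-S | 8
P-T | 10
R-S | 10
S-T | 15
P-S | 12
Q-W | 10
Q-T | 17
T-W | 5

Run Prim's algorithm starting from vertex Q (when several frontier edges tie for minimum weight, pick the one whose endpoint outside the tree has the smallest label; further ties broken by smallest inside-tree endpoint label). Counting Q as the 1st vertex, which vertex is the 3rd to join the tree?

S

Grow the tree from Q using Prim:
Step 1: frontier [Q-R 4, Q-S 8, Q-W 10, Q-T 17] → take Q-R (4); add R.
Step 2: frontier [Q-S 8, Q-W 10, Q-T 17, R-S 10] → take Q-S (8); add S.
Step 3: frontier [Q-W 10, Q-T 17, P-S 12, S-T 15] → take Q-W (10); add W.
Step 4: frontier [Q-T 17, P-S 12, S-T 15, T-W 5, P-W 8] → take T-W (5); add T.
Step 5: frontier [P-S 12, P-T 10, P-W 8] → take P-W (8); add P.
Vertex order: Q, R, S, W, T, P. The 3rd vertex is S.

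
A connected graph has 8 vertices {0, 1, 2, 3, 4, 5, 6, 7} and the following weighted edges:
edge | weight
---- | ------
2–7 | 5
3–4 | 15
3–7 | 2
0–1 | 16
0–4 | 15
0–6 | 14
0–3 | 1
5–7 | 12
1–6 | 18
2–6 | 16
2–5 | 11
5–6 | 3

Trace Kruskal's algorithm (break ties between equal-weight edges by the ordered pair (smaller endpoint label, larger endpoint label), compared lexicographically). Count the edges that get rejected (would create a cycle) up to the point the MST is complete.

3

Kruskal: consider edges lightest-first.
0–3 (1): add — endpoints in different components.
3–7 (2): add — endpoints in different components.
5–6 (3): add — endpoints in different components.
2–7 (5): add — endpoints in different components.
2–5 (11): add — endpoints in different components.
5–7 (12): skip — 5 and 7 already connected.
0–6 (14): skip — 0 and 6 already connected.
0–4 (15): add — endpoints in different components.
3–4 (15): skip — 3 and 4 already connected.
0–1 (16): add — endpoints in different components.
Edges rejected before the tree was complete: 3.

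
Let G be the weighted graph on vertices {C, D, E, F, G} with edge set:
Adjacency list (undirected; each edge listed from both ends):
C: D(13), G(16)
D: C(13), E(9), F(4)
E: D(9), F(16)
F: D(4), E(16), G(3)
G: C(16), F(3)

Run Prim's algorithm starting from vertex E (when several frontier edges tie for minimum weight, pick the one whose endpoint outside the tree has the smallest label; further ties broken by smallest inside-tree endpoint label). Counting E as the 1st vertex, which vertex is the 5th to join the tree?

Prim, starting at E.
Step 1: cheapest edge leaving the tree is D–E (9); add D.
Step 2: cheapest edge leaving the tree is D–F (4); add F.
Step 3: cheapest edge leaving the tree is F–G (3); add G.
Step 4: cheapest edge leaving the tree is C–D (13); add C.
Vertex order: E, D, F, G, C. The 5th vertex is C.

C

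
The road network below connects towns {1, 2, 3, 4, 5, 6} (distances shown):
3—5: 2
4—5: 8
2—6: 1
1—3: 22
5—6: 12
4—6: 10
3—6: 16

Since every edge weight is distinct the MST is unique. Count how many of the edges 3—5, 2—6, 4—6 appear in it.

Kruskal: consider edges lightest-first.
2—6 (1): add — endpoints in different components.
3—5 (2): add — endpoints in different components.
4—5 (8): add — endpoints in different components.
4—6 (10): add — endpoints in different components.
5—6 (12): skip — 5 and 6 already connected.
3—6 (16): skip — 3 and 6 already connected.
1—3 (22): add — endpoints in different components.
MST edge set: {2—6, 3—5, 4—5, 4—6, 1—3}.
Of the listed edges, {3—5, 2—6, 4—6} are in the MST → 3.

3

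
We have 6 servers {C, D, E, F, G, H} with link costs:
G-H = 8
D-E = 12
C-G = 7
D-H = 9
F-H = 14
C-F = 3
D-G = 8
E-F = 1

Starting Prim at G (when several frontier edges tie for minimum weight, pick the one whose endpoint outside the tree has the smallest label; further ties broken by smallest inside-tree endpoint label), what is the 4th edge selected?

D-G

Grow the tree from G using Prim:
Step 1: frontier [C-G 7, D-G 8, G-H 8] → take C-G (7); add C.
Step 2: frontier [C-F 3, D-G 8, G-H 8] → take C-F (3); add F.
Step 3: frontier [E-F 1, F-H 14, D-G 8, G-H 8] → take E-F (1); add E.
Step 4: frontier [D-E 12, F-H 14, D-G 8, G-H 8] → take D-G (8); add D.
Step 5: frontier [D-H 9, F-H 14, G-H 8] → take G-H (8); add H.
The 4th edge added is D-G.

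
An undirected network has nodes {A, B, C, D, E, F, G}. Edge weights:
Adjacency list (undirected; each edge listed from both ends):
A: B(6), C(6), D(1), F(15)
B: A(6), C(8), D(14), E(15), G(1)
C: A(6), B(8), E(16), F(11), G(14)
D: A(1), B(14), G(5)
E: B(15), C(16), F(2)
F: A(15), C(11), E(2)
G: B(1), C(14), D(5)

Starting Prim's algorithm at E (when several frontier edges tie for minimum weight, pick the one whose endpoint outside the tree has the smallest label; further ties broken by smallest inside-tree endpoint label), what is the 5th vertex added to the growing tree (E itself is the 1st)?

D

Grow the tree from E using Prim:
Step 1: frontier [E–F 2, B–E 15, C–E 16] → take E–F (2); add F.
Step 2: frontier [B–E 15, C–E 16, C–F 11, A–F 15] → take C–F (11); add C.
Step 3: frontier [A–C 6, B–C 8, C–G 14, B–E 15, A–F 15] → take A–C (6); add A.
Step 4: frontier [A–D 1, A–B 6, B–C 8, C–G 14, B–E 15] → take A–D (1); add D.
Step 5: frontier [A–B 6, B–C 8, C–G 14, D–G 5, B–D 14, B–E 15] → take D–G (5); add G.
Step 6: frontier [A–B 6, B–C 8, B–D 14, B–E 15, B–G 1] → take B–G (1); add B.
Vertex order: E, F, C, A, D, G, B. The 5th vertex is D.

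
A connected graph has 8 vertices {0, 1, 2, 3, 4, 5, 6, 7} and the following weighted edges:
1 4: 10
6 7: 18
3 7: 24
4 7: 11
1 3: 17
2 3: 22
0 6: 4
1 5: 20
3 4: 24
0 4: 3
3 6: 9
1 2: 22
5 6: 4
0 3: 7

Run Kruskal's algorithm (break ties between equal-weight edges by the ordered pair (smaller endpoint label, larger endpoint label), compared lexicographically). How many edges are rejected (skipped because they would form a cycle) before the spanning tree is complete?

4

Kruskal: consider edges lightest-first.
0 4 (3): add — endpoints in different components.
0 6 (4): add — endpoints in different components.
5 6 (4): add — endpoints in different components.
0 3 (7): add — endpoints in different components.
3 6 (9): skip — 3 and 6 already connected.
1 4 (10): add — endpoints in different components.
4 7 (11): add — endpoints in different components.
1 3 (17): skip — 1 and 3 already connected.
6 7 (18): skip — 6 and 7 already connected.
1 5 (20): skip — 1 and 5 already connected.
1 2 (22): add — endpoints in different components.
Edges rejected before the tree was complete: 4.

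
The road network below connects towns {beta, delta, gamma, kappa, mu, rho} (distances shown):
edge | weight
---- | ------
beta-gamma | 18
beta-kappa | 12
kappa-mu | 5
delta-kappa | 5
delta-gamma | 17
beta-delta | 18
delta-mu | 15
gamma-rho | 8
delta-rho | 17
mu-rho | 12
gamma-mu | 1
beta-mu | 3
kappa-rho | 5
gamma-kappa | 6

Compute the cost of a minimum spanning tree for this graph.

19

Sort edges by weight, then run Kruskal:
gamma-mu (1): add — endpoints in different components.
beta-mu (3): add — endpoints in different components.
delta-kappa (5): add — endpoints in different components.
kappa-mu (5): add — endpoints in different components.
kappa-rho (5): add — endpoints in different components.
MST edges: gamma-mu, beta-mu, delta-kappa, kappa-mu, kappa-rho; total weight 1+3+5+5+5 = 19.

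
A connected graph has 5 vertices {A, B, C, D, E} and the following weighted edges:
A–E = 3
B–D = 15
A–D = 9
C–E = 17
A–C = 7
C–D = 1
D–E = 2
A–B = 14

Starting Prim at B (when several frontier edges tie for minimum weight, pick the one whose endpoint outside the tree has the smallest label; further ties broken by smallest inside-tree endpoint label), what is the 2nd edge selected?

Prim's algorithm from B:
Step 1: frontier [A–B 14, B–D 15] → take A–B (14); add A.
Step 2: frontier [A–E 3, A–C 7, A–D 9, B–D 15] → take A–E (3); add E.
Step 3: frontier [A–C 7, A–D 9, B–D 15, D–E 2, C–E 17] → take D–E (2); add D.
Step 4: frontier [A–C 7, C–D 1, C–E 17] → take C–D (1); add C.
The 2nd edge added is A–E.

A-E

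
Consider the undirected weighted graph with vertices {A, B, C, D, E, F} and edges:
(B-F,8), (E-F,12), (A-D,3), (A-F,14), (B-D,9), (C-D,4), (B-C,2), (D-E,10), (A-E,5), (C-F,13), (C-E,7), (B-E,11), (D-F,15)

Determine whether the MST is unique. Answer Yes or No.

Yes

Kruskal's algorithm — process edges by increasing weight (ties by edge label):
B-C (2): add — endpoints in different components.
A-D (3): add — endpoints in different components.
C-D (4): add — endpoints in different components.
A-E (5): add — endpoints in different components.
C-E (7): skip — C and E already connected.
B-F (8): add — endpoints in different components.
Every non-tree edge has weight strictly greater than the heaviest edge on the tree path between its endpoints, so the MST is unique.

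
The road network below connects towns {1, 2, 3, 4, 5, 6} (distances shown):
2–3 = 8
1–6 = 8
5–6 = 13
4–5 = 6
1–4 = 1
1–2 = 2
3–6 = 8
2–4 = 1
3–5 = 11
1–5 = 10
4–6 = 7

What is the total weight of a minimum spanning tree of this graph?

23

Grow the tree from 3 using Prim:
Step 1: cheapest edge leaving the tree is 2–3 (8); add 2.
Step 2: cheapest edge leaving the tree is 2–4 (1); add 4.
Step 3: cheapest edge leaving the tree is 1–4 (1); add 1.
Step 4: cheapest edge leaving the tree is 4–5 (6); add 5.
Step 5: cheapest edge leaving the tree is 4–6 (7); add 6.
MST edges: 2–3, 2–4, 1–4, 4–5, 4–6; total weight 8+1+1+6+7 = 23.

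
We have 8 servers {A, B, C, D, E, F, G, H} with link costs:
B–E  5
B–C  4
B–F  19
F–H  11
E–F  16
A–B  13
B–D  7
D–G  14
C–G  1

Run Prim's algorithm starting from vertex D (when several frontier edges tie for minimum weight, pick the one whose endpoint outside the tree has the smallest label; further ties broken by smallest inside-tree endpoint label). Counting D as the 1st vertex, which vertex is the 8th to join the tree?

Prim, starting at D.
Step 1: frontier [B–D 7, D–G 14] → take B–D (7); add B.
Step 2: frontier [B–C 4, B–E 5, A–B 13, B–F 19, D–G 14] → take B–C (4); add C.
Step 3: frontier [B–E 5, A–B 13, B–F 19, C–G 1, D–G 14] → take C–G (1); add G.
Step 4: frontier [B–E 5, A–B 13, B–F 19] → take B–E (5); add E.
Step 5: frontier [A–B 13, B–F 19, E–F 16] → take A–B (13); add A.
Step 6: frontier [B–F 19, E–F 16] → take E–F (16); add F.
Step 7: frontier [F–H 11] → take F–H (11); add H.
Vertex order: D, B, C, G, E, A, F, H. The 8th vertex is H.

H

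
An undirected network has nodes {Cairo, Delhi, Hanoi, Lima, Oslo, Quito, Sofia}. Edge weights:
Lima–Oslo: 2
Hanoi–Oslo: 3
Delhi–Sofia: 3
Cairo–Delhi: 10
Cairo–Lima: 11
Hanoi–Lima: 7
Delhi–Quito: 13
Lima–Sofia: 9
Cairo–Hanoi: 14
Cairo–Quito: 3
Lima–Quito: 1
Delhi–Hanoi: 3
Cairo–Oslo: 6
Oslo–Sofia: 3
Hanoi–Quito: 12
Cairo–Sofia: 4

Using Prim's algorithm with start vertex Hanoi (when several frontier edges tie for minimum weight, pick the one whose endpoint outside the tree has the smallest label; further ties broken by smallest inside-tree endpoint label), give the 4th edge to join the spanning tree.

Lima-Quito

Prim, starting at Hanoi.
Step 1: cheapest edge leaving the tree is Delhi–Hanoi (3); add Delhi.
Step 2: cheapest edge leaving the tree is Hanoi–Oslo (3); add Oslo.
Step 3: cheapest edge leaving the tree is Lima–Oslo (2); add Lima.
Step 4: cheapest edge leaving the tree is Lima–Quito (1); add Quito.
Step 5: cheapest edge leaving the tree is Cairo–Quito (3); add Cairo.
Step 6: cheapest edge leaving the tree is Delhi–Sofia (3); add Sofia.
The 4th edge added is Lima–Quito.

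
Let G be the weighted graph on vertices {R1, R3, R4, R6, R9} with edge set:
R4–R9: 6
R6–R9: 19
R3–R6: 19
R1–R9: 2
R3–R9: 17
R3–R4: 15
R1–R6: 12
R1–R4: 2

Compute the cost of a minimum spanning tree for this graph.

Kruskal's algorithm — process edges by increasing weight (ties by edge label):
R1–R4 (2): add — endpoints in different components.
R1–R9 (2): add — endpoints in different components.
R4–R9 (6): skip — R4 and R9 already connected.
R1–R6 (12): add — endpoints in different components.
R3–R4 (15): add — endpoints in different components.
MST edges: R1–R4, R1–R9, R1–R6, R3–R4; total weight 2+2+12+15 = 31.

31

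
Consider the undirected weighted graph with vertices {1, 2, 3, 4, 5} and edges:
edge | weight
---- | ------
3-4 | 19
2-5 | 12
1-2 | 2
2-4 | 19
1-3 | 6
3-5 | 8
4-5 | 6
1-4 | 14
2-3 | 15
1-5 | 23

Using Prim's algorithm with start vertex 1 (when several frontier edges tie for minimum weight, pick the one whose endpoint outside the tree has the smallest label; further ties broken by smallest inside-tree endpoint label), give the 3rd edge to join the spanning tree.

Prim's algorithm from 1:
Step 1: frontier [1-2 2, 1-3 6, 1-4 14, 1-5 23] → take 1-2 (2); add 2.
Step 2: frontier [1-3 6, 1-4 14, 1-5 23, 2-5 12, 2-3 15, 2-4 19] → take 1-3 (6); add 3.
Step 3: frontier [1-4 14, 1-5 23, 2-5 12, 2-4 19, 3-5 8, 3-4 19] → take 3-5 (8); add 5.
Step 4: frontier [1-4 14, 2-4 19, 3-4 19, 4-5 6] → take 4-5 (6); add 4.
The 3rd edge added is 3-5.

3-5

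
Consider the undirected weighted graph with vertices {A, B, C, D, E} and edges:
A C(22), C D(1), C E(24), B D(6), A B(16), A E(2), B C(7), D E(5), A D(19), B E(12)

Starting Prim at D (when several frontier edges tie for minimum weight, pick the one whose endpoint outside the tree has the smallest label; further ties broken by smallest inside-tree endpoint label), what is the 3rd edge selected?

Grow the tree from D using Prim:
Step 1: cheapest edge leaving the tree is C D (1); add C.
Step 2: cheapest edge leaving the tree is D E (5); add E.
Step 3: cheapest edge leaving the tree is A E (2); add A.
Step 4: cheapest edge leaving the tree is B D (6); add B.
The 3rd edge added is A E.

A-E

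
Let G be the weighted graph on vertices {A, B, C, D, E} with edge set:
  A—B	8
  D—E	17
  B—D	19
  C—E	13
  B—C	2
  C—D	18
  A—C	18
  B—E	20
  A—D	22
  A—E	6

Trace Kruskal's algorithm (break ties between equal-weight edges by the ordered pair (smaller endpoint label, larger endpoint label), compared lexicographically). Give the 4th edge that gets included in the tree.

D-E

Sort edges by weight, then run Kruskal:
B—C (2): add — endpoints in different components.
A—E (6): add — endpoints in different components.
A—B (8): add — endpoints in different components.
C—E (13): skip — C and E already connected.
D—E (17): add — endpoints in different components.
The 4th edge added is D—E.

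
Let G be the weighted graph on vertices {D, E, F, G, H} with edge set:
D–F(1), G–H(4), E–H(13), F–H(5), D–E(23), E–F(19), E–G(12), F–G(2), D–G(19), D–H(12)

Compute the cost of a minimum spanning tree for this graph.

19

Prim, starting at D.
Step 1: cheapest edge leaving the tree is D–F (1); add F.
Step 2: cheapest edge leaving the tree is F–G (2); add G.
Step 3: cheapest edge leaving the tree is G–H (4); add H.
Step 4: cheapest edge leaving the tree is E–G (12); add E.
MST edges: D–F, F–G, G–H, E–G; total weight 1+2+4+12 = 19.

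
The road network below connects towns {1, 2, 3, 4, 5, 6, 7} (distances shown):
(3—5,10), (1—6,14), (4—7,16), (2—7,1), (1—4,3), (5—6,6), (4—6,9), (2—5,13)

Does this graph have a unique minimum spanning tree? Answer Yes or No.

Yes

Sort edges by weight, then run Kruskal:
2—7 (1): add — endpoints in different components.
1—4 (3): add — endpoints in different components.
5—6 (6): add — endpoints in different components.
4—6 (9): add — endpoints in different components.
3—5 (10): add — endpoints in different components.
2—5 (13): add — endpoints in different components.
Every non-tree edge has weight strictly greater than the heaviest edge on the tree path between its endpoints, so the MST is unique.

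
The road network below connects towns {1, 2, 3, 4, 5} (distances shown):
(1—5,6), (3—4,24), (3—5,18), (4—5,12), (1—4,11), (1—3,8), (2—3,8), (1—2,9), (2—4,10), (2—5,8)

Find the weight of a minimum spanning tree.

32

Prim, starting at 2.
Step 1: frontier [2—3 8, 2—5 8, 1—2 9, 2—4 10] → take 2—3 (8); add 3.
Step 2: frontier [2—5 8, 1—2 9, 2—4 10, 1—3 8, 3—5 18, 3—4 24] → take 1—3 (8); add 1.
Step 3: frontier [1—5 6, 1—4 11, 2—5 8, 2—4 10, 3—5 18, 3—4 24] → take 1—5 (6); add 5.
Step 4: frontier [1—4 11, 2—4 10, 3—4 24, 4—5 12] → take 2—4 (10); add 4.
MST edges: 2—3, 1—3, 1—5, 2—4; total weight 8+8+6+10 = 32.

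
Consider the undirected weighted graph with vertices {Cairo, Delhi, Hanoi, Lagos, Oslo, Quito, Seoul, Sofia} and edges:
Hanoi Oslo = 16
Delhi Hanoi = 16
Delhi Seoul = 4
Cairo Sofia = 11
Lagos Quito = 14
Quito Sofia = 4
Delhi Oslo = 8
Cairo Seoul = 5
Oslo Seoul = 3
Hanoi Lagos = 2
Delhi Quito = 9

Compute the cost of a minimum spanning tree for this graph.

Prim's algorithm from Quito:
Step 1: cheapest edge leaving the tree is Quito Sofia (4); add Sofia.
Step 2: cheapest edge leaving the tree is Delhi Quito (9); add Delhi.
Step 3: cheapest edge leaving the tree is Delhi Seoul (4); add Seoul.
Step 4: cheapest edge leaving the tree is Oslo Seoul (3); add Oslo.
Step 5: cheapest edge leaving the tree is Cairo Seoul (5); add Cairo.
Step 6: cheapest edge leaving the tree is Lagos Quito (14); add Lagos.
Step 7: cheapest edge leaving the tree is Hanoi Lagos (2); add Hanoi.
MST edges: Quito Sofia, Delhi Quito, Delhi Seoul, Oslo Seoul, Cairo Seoul, Lagos Quito, Hanoi Lagos; total weight 4+9+4+3+5+14+2 = 41.

41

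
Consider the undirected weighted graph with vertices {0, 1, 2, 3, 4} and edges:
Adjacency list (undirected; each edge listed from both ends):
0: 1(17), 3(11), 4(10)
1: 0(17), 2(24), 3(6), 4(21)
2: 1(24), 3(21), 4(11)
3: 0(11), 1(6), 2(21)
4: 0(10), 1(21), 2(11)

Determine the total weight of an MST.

38

Sort edges by weight, then run Kruskal:
1 3 (6): add — endpoints in different components.
0 4 (10): add — endpoints in different components.
0 3 (11): add — endpoints in different components.
2 4 (11): add — endpoints in different components.
MST edges: 1 3, 0 4, 0 3, 2 4; total weight 6+10+11+11 = 38.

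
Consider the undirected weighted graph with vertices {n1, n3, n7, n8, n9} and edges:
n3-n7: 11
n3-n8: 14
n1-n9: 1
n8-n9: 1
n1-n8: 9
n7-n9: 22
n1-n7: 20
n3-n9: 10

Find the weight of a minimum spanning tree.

23

Prim, starting at n8.
Step 1: cheapest edge leaving the tree is n8-n9 (1); add n9.
Step 2: cheapest edge leaving the tree is n1-n9 (1); add n1.
Step 3: cheapest edge leaving the tree is n3-n9 (10); add n3.
Step 4: cheapest edge leaving the tree is n3-n7 (11); add n7.
MST edges: n8-n9, n1-n9, n3-n9, n3-n7; total weight 1+1+10+11 = 23.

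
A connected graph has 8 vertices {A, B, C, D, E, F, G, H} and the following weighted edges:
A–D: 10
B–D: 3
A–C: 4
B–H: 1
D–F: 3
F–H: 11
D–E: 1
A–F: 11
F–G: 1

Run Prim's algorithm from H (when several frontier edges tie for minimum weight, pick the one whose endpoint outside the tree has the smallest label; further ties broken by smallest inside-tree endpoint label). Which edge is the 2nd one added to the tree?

Prim, starting at H.
Step 1: frontier [B–H 1, F–H 11] → take B–H (1); add B.
Step 2: frontier [B–D 3, F–H 11] → take B–D (3); add D.
Step 3: frontier [D–E 1, D–F 3, A–D 10, F–H 11] → take D–E (1); add E.
Step 4: frontier [D–F 3, A–D 10, F–H 11] → take D–F (3); add F.
Step 5: frontier [A–D 10, F–G 1, A–F 11] → take F–G (1); add G.
Step 6: frontier [A–D 10, A–F 11] → take A–D (10); add A.
Step 7: frontier [A–C 4] → take A–C (4); add C.
The 2nd edge added is B–D.

B-D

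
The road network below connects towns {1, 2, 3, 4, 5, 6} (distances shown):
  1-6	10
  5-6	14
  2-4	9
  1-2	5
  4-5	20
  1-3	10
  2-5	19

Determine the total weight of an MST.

48

Kruskal: consider edges lightest-first.
1-2 (5): add. Components now {1,2} {3} {4} {5} {6}
2-4 (9): add. Components now {1,2,4} {3} {5} {6}
1-3 (10): add. Components now {1,2,3,4} {5} {6}
1-6 (10): add. Components now {1,2,3,4,6} {5}
5-6 (14): add. Components now {1,2,3,4,5,6}
MST edges: 1-2, 2-4, 1-3, 1-6, 5-6; total weight 5+9+10+10+14 = 48.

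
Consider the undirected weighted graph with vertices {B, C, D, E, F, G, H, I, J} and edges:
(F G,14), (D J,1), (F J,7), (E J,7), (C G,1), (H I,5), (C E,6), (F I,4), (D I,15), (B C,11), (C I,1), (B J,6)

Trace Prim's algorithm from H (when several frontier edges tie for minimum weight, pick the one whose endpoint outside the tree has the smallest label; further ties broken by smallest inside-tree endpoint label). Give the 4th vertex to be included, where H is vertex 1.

Grow the tree from H using Prim:
Step 1: frontier [H I 5] → take H I (5); add I.
Step 2: frontier [C I 1, F I 4, D I 15] → take C I (1); add C.
Step 3: frontier [C G 1, C E 6, B C 11, F I 4, D I 15] → take C G (1); add G.
Step 4: frontier [C E 6, B C 11, F G 14, F I 4, D I 15] → take F I (4); add F.
Step 5: frontier [C E 6, B C 11, F J 7, D I 15] → take C E (6); add E.
Step 6: frontier [B C 11, E J 7, F J 7, D I 15] → take E J (7); add J.
Step 7: frontier [B C 11, D I 15, D J 1, B J 6] → take D J (1); add D.
Step 8: frontier [B C 11, B J 6] → take B J (6); add B.
Vertex order: H, I, C, G, F, E, J, D, B. The 4th vertex is G.

G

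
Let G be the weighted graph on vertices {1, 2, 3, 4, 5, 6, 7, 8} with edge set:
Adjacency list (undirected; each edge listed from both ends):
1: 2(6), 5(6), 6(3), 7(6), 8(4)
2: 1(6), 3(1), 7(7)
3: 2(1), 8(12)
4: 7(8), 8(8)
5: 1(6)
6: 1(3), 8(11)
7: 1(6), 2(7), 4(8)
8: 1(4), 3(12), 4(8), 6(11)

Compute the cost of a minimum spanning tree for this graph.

Sort edges by weight, then run Kruskal:
2 3 (1): add — endpoints in different components.
1 6 (3): add — endpoints in different components.
1 8 (4): add — endpoints in different components.
1 2 (6): add — endpoints in different components.
1 5 (6): add — endpoints in different components.
1 7 (6): add — endpoints in different components.
2 7 (7): skip — 2 and 7 already connected.
4 7 (8): add — endpoints in different components.
MST edges: 2 3, 1 6, 1 8, 1 2, 1 5, 1 7, 4 7; total weight 1+3+4+6+6+6+8 = 34.

34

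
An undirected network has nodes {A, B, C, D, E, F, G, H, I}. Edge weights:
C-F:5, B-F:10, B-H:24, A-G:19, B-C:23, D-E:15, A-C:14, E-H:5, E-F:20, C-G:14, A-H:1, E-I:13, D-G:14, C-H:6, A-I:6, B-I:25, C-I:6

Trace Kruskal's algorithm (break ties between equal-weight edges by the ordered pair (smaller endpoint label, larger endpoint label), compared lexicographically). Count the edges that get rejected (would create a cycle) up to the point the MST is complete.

3

Kruskal: consider edges lightest-first.
A-H (1): add — endpoints in different components.
C-F (5): add — endpoints in different components.
E-H (5): add — endpoints in different components.
A-I (6): add — endpoints in different components.
C-H (6): add — endpoints in different components.
C-I (6): skip — C and I already connected.
B-F (10): add — endpoints in different components.
E-I (13): skip — E and I already connected.
A-C (14): skip — A and C already connected.
C-G (14): add — endpoints in different components.
D-G (14): add — endpoints in different components.
Edges rejected before the tree was complete: 3.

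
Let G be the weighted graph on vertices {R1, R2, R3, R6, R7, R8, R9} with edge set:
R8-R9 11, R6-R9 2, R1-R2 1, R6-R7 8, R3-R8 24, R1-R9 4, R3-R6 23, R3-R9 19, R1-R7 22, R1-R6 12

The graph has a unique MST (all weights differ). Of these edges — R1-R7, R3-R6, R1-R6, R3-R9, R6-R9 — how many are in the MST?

Sort edges by weight, then run Kruskal:
R1-R2 (1): add. Components now {R7} {R1,R2} {R3} {R9} {R6} {R8}
R6-R9 (2): add. Components now {R7} {R1,R2} {R3} {R6,R9} {R8}
R1-R9 (4): add. Components now {R7} {R1,R2,R6,R9} {R3} {R8}
R6-R7 (8): add. Components now {R1,R2,R6,R7,R9} {R3} {R8}
R8-R9 (11): add. Components now {R1,R2,R6,R7,R8,R9} {R3}
R1-R6 (12): skip — R1 and R6 already connected.
R3-R9 (19): add. Components now {R1,R2,R3,R6,R7,R8,R9}
MST edge set: {R1-R2, R6-R9, R1-R9, R6-R7, R8-R9, R3-R9}.
Of the listed edges, {R3-R9, R6-R9} are in the MST → 2.

2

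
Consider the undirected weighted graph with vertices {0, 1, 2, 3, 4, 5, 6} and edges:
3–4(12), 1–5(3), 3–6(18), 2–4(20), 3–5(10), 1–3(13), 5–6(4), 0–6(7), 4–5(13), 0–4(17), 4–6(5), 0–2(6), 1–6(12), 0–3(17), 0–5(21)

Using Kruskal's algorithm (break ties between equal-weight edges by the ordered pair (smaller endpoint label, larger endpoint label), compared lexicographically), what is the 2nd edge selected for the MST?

Kruskal's algorithm — process edges by increasing weight (ties by edge label):
1–5 (3): add. Components now {0} {1,5} {2} {3} {4} {6}
5–6 (4): add. Components now {0} {1,5,6} {2} {3} {4}
4–6 (5): add. Components now {0} {1,4,5,6} {2} {3}
0–2 (6): add. Components now {0,2} {1,4,5,6} {3}
0–6 (7): add. Components now {0,1,2,4,5,6} {3}
3–5 (10): add. Components now {0,1,2,3,4,5,6}
The 2nd edge added is 5–6.

5-6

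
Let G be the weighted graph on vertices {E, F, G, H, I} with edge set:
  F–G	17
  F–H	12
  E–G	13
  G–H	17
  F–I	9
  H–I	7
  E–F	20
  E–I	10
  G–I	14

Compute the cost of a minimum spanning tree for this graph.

Prim's algorithm from H:
Step 1: cheapest edge leaving the tree is H–I (7); add I.
Step 2: cheapest edge leaving the tree is F–I (9); add F.
Step 3: cheapest edge leaving the tree is E–I (10); add E.
Step 4: cheapest edge leaving the tree is E–G (13); add G.
MST edges: H–I, F–I, E–I, E–G; total weight 7+9+10+13 = 39.

39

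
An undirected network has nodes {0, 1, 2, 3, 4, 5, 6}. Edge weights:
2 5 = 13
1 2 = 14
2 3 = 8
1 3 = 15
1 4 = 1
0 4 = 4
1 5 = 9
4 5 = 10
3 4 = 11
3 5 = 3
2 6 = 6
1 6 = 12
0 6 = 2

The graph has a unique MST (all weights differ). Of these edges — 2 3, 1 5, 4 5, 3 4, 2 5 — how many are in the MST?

1

Sort edges by weight, then run Kruskal:
1 4 (1): add — endpoints in different components.
0 6 (2): add — endpoints in different components.
3 5 (3): add — endpoints in different components.
0 4 (4): add — endpoints in different components.
2 6 (6): add — endpoints in different components.
2 3 (8): add — endpoints in different components.
MST edge set: {1 4, 0 6, 3 5, 0 4, 2 6, 2 3}.
Of the listed edges, {2 3} are in the MST → 1.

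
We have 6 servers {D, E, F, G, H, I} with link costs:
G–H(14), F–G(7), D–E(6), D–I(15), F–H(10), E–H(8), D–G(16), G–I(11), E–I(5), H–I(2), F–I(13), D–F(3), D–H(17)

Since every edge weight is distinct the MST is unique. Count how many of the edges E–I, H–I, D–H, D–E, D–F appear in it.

Kruskal's algorithm — process edges by increasing weight (ties by edge label):
H–I (2): add. Components now {D} {E} {F} {G} {H,I}
D–F (3): add. Components now {D,F} {E} {G} {H,I}
E–I (5): add. Components now {D,F} {E,H,I} {G}
D–E (6): add. Components now {D,E,F,H,I} {G}
F–G (7): add. Components now {D,E,F,G,H,I}
MST edge set: {H–I, D–F, E–I, D–E, F–G}.
Of the listed edges, {E–I, H–I, D–E, D–F} are in the MST → 4.

4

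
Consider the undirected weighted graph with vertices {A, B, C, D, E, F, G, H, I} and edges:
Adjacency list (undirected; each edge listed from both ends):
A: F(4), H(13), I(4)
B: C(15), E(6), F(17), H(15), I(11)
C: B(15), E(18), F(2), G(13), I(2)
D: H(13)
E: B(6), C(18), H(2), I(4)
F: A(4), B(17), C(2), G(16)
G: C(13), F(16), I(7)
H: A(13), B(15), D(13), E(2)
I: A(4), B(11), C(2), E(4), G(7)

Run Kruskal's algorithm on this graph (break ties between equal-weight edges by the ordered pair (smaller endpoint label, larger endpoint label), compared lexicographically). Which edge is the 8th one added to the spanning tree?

Sort edges by weight, then run Kruskal:
C F (2): add — endpoints in different components.
C I (2): add — endpoints in different components.
E H (2): add — endpoints in different components.
A F (4): add — endpoints in different components.
A I (4): skip — A and I already connected.
E I (4): add — endpoints in different components.
B E (6): add — endpoints in different components.
G I (7): add — endpoints in different components.
B I (11): skip — B and I already connected.
A H (13): skip — A and H already connected.
C G (13): skip — C and G already connected.
D H (13): add — endpoints in different components.
The 8th edge added is D H.

D-H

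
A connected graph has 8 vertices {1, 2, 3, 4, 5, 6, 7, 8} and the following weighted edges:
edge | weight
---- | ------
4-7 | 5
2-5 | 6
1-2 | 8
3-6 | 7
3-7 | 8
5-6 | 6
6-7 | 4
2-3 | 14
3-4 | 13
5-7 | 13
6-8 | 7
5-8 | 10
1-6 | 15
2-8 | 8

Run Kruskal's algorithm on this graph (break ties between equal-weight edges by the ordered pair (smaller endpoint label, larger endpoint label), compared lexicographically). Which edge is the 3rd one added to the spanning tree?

2-5

Kruskal's algorithm — process edges by increasing weight (ties by edge label):
6-7 (4): add — endpoints in different components.
4-7 (5): add — endpoints in different components.
2-5 (6): add — endpoints in different components.
5-6 (6): add — endpoints in different components.
3-6 (7): add — endpoints in different components.
6-8 (7): add — endpoints in different components.
1-2 (8): add — endpoints in different components.
The 3rd edge added is 2-5.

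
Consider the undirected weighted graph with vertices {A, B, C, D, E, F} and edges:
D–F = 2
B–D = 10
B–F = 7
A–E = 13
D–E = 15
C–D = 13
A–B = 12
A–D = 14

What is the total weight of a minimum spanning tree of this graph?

47

Prim's algorithm from E:
Step 1: cheapest edge leaving the tree is A–E (13); add A.
Step 2: cheapest edge leaving the tree is A–B (12); add B.
Step 3: cheapest edge leaving the tree is B–F (7); add F.
Step 4: cheapest edge leaving the tree is D–F (2); add D.
Step 5: cheapest edge leaving the tree is C–D (13); add C.
MST edges: A–E, A–B, B–F, D–F, C–D; total weight 13+12+7+2+13 = 47.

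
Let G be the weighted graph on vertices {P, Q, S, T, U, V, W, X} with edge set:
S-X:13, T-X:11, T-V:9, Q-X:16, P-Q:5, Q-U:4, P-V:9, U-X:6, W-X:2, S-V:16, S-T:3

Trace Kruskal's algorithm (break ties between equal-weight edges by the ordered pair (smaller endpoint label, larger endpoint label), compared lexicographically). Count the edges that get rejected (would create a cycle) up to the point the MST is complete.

Kruskal's algorithm — process edges by increasing weight (ties by edge label):
W-X (2): add — endpoints in different components.
S-T (3): add — endpoints in different components.
Q-U (4): add — endpoints in different components.
P-Q (5): add — endpoints in different components.
U-X (6): add — endpoints in different components.
P-V (9): add — endpoints in different components.
T-V (9): add — endpoints in different components.
Edges rejected before the tree was complete: 0.

0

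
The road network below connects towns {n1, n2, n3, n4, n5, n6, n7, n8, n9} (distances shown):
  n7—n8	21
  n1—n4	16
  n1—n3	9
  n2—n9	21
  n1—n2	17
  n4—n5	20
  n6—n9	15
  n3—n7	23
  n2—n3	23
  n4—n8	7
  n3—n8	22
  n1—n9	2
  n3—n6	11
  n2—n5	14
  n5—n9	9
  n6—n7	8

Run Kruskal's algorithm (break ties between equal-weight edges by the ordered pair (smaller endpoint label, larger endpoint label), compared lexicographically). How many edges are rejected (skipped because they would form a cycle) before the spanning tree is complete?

1

Kruskal: consider edges lightest-first.
n1—n9 (2): add — endpoints in different components.
n4—n8 (7): add — endpoints in different components.
n6—n7 (8): add — endpoints in different components.
n1—n3 (9): add — endpoints in different components.
n5—n9 (9): add — endpoints in different components.
n3—n6 (11): add — endpoints in different components.
n2—n5 (14): add — endpoints in different components.
n6—n9 (15): skip — n6 and n9 already connected.
n1—n4 (16): add — endpoints in different components.
Edges rejected before the tree was complete: 1.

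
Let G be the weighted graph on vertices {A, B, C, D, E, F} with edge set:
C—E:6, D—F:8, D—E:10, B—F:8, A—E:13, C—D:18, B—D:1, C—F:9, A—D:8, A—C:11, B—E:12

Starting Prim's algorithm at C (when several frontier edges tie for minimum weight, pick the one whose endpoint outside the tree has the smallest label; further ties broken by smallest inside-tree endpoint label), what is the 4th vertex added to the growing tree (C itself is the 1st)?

B

Grow the tree from C using Prim:
Step 1: frontier [C—E 6, C—F 9, A—C 11, C—D 18] → take C—E (6); add E.
Step 2: frontier [C—F 9, A—C 11, C—D 18, D—E 10, B—E 12, A—E 13] → take C—F (9); add F.
Step 3: frontier [A—C 11, C—D 18, D—E 10, B—E 12, A—E 13, B—F 8, D—F 8] → take B—F (8); add B.
Step 4: frontier [B—D 1, A—C 11, C—D 18, D—E 10, A—E 13, D—F 8] → take B—D (1); add D.
Step 5: frontier [A—C 11, A—D 8, A—E 13] → take A—D (8); add A.
Vertex order: C, E, F, B, D, A. The 4th vertex is B.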